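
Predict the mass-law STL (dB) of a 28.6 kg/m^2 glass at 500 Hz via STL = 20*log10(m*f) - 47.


Mass law: STL = 20 * log10(m * f) - 47
  m * f = 28.6 * 500 = 14300
  log10(14300) = 4.15534
  STL = 20 * 4.15534 - 47 = 83.1068 - 47 = 36.1 dB

36.1 dB


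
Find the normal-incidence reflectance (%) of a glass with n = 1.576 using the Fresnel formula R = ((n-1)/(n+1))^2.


Fresnel reflectance at normal incidence:
  R = ((n - 1)/(n + 1))^2
  (n - 1)/(n + 1) = (1.576 - 1)/(1.576 + 1) = 0.223602
  R = 0.223602^2 = 0.0499979
  R(%) = 0.0499979 * 100 = 5.0%

5.0%


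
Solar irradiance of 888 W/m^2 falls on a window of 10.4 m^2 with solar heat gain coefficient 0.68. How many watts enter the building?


Solar heat gain: Q = Area * SHGC * Irradiance
  Q = 10.4 * 0.68 * 888 = 6279.9 W

6279.9 W


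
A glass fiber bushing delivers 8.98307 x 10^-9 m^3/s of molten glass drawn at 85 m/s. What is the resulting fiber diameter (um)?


Cross-sectional area from continuity:
  A = Q / v = 8.98307 x 10^-9 / 85 = 1.056832 x 10^-10 m^2
Diameter from circular cross-section:
  d = sqrt(4A / pi) * 10^6 (m -> um)
  d = sqrt(4 * 1.056832 x 10^-10 / pi) * 10^6 = 11.6 um

11.6 um


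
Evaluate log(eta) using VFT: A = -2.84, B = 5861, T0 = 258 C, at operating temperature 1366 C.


VFT equation: log(eta) = A + B / (T - T0)
  T - T0 = 1366 - 258 = 1108
  B / (T - T0) = 5861 / 1108 = 5.29
  log(eta) = -2.84 + 5.29 = 2.45

2.45


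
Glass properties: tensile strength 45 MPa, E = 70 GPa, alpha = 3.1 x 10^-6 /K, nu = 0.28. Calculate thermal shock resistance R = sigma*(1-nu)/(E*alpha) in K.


Thermal shock resistance: R = sigma * (1 - nu) / (E * alpha)
  Numerator = 45 * (1 - 0.28) = 32.4
  Denominator = 70 * 1000 * (3.1 x 10^-6) = 0.217
  R = 32.4 / 0.217 = 149.3 K

149.3 K


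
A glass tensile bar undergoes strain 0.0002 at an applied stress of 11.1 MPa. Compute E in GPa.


Young's modulus: E = stress / strain
  E = 11.1 MPa / 0.0002 = 55500 MPa
Convert to GPa: 55500 / 1000 = 55.5 GPa

55.5 GPa


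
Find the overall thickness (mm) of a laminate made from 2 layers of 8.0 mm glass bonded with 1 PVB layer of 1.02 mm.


Total thickness = glass contribution + PVB contribution
  Glass: 2 * 8.0 = 16.0 mm
  PVB: 1 * 1.02 = 1.02 mm
  Total = 16.0 + 1.02 = 17.02 mm

17.02 mm


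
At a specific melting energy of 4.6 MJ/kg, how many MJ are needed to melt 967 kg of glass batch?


Total energy = mass * specific energy
  E = 967 * 4.6 = 4448.2 MJ

4448.2 MJ


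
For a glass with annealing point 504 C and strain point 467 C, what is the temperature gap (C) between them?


Gap = T_anneal - T_strain:
  gap = 504 - 467 = 37 C

37 C


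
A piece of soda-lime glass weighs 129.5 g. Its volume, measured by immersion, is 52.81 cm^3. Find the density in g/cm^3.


Use the definition of density:
  rho = mass / volume
  rho = 129.5 / 52.81 = 2.452 g/cm^3

2.452 g/cm^3


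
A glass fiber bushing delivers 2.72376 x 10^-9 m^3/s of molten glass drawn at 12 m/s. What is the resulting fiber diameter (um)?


Cross-sectional area from continuity:
  A = Q / v = 2.72376 x 10^-9 / 12 = 2.2698 x 10^-10 m^2
Diameter from circular cross-section:
  d = sqrt(4A / pi) * 10^6 (m -> um)
  d = sqrt(4 * 2.2698 x 10^-10 / pi) * 10^6 = 17.0 um

17.0 um


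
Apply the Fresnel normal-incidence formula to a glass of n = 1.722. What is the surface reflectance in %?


Fresnel reflectance at normal incidence:
  R = ((n - 1)/(n + 1))^2
  (n - 1)/(n + 1) = (1.722 - 1)/(1.722 + 1) = 0.265246
  R = 0.265246^2 = 0.0703554
  R(%) = 0.0703554 * 100 = 7.036%

7.036%


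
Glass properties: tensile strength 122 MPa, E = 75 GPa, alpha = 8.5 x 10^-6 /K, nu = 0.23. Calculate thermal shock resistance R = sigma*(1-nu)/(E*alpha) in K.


Thermal shock resistance: R = sigma * (1 - nu) / (E * alpha)
  Numerator = 122 * (1 - 0.23) = 93.94
  Denominator = 75 * 1000 * (8.5 x 10^-6) = 0.6375
  R = 93.94 / 0.6375 = 147.4 K

147.4 K


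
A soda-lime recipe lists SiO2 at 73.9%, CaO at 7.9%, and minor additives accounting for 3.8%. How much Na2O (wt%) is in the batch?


Pieces sum to 100%:
  Na2O = 100 - (SiO2 + CaO + others)
  Na2O = 100 - (73.9 + 7.9 + 3.8) = 14.4%

14.4%


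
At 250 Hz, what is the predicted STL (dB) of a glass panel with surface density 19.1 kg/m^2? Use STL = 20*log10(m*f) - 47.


Mass law: STL = 20 * log10(m * f) - 47
  m * f = 19.1 * 250 = 4775
  log10(4775) = 3.67897
  STL = 20 * 3.67897 - 47 = 73.5794 - 47 = 26.6 dB

26.6 dB


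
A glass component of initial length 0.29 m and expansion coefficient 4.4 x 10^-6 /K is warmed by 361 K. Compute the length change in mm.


Thermal expansion formula: dL = alpha * L0 * dT
  dL = (4.4 x 10^-6) * 0.29 * 361 = 0.00046064 m
Convert to mm: 0.00046064 * 1000 = 0.4606 mm

0.4606 mm


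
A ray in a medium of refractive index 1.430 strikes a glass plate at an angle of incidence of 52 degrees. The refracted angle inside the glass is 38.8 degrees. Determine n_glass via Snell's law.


Apply Snell's law: n1 * sin(theta1) = n2 * sin(theta2)
  n2 = n1 * sin(theta1) / sin(theta2)
  sin(52) = 0.788011
  sin(38.8) = 0.626604
  n2 = 1.430 * 0.788011 / 0.626604 = 1.7984

1.7984


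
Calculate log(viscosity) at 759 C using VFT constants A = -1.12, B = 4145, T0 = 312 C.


VFT equation: log(eta) = A + B / (T - T0)
  T - T0 = 759 - 312 = 447
  B / (T - T0) = 4145 / 447 = 9.273
  log(eta) = -1.12 + 9.273 = 8.153

8.153


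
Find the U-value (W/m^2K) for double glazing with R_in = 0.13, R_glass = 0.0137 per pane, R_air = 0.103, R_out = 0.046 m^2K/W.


Total thermal resistance (series):
  R_total = R_in + R_glass + R_air + R_glass + R_out
  R_total = 0.13 + 0.0137 + 0.103 + 0.0137 + 0.046 = 0.3064 m^2K/W
U-value = 1 / R_total = 1 / 0.3064 = 3.264 W/m^2K

3.264 W/m^2K


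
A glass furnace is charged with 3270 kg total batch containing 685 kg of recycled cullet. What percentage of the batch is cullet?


Cullet ratio = (cullet mass / total batch mass) * 100
  Ratio = 685 / 3270 * 100 = 20.95%

20.95%


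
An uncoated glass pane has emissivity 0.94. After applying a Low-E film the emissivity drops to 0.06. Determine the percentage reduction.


Percentage reduction = (1 - coated/uncoated) * 100
  Ratio = 0.06 / 0.94 = 0.0638
  Reduction = (1 - 0.0638) * 100 = 93.6%

93.6%


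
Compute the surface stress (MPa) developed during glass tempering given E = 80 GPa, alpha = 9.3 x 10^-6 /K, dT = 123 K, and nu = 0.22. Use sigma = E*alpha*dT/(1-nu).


Tempering stress: sigma = E * alpha * dT / (1 - nu)
  E (MPa) = 80 * 1000 = 80000
  Numerator = 80000 * (9.3 x 10^-6) * 123 = 91.512
  Denominator = 1 - 0.22 = 0.78
  sigma = 91.512 / 0.78 = 117.3 MPa

117.3 MPa


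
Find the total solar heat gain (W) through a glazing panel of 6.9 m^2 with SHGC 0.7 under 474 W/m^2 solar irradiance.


Solar heat gain: Q = Area * SHGC * Irradiance
  Q = 6.9 * 0.7 * 474 = 2289.4 W

2289.4 W


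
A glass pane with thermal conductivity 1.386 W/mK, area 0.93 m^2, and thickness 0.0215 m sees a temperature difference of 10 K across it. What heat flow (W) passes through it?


Fourier's law: Q = k * A * dT / t
  Q = 1.386 * 0.93 * 10 / 0.0215
  Q = 12.8898 / 0.0215 = 599.5 W

599.5 W


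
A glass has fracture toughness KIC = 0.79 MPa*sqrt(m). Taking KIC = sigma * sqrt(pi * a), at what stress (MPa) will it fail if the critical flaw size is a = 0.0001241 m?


Rearrange KIC = sigma * sqrt(pi * a):
  sigma = KIC / sqrt(pi * a)
  sqrt(pi * 0.0001241) = 0.019745
  sigma = 0.79 / 0.019745 = 40.01 MPa

40.01 MPa


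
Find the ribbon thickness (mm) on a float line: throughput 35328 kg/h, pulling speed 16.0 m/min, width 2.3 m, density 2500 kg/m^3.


Ribbon cross-section from mass balance:
  Volume rate = throughput / density = 35328 / 2500 = 14.1312 m^3/h
  thickness = volume rate / (speed * 60 * width), i.e.
  thickness = throughput / (60 * speed * width * density) * 1000
  thickness = 35328 / (60 * 16.0 * 2.3 * 2500) * 1000 = 6.4 mm

6.4 mm


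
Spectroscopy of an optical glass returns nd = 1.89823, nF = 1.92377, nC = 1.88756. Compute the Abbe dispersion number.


Abbe number formula: Vd = (nd - 1) / (nF - nC)
  nd - 1 = 1.89823 - 1 = 0.89823
  nF - nC = 1.92377 - 1.88756 = 0.03621
  Vd = 0.89823 / 0.03621 = 24.81

24.81


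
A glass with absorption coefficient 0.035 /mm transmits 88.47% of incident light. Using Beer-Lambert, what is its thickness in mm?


Rearrange T = exp(-alpha * thickness):
  thickness = -ln(T) / alpha
  T = 88.47/100 = 0.8847
  ln(T) = -0.12251
  -ln(T) = 0.12251
  thickness = 0.12251 / 0.035 = 3.5 mm

3.5 mm


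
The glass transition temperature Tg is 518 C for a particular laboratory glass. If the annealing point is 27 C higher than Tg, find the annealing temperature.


The annealing temperature is Tg plus the offset:
  T_anneal = 518 + 27 = 545 C

545 C


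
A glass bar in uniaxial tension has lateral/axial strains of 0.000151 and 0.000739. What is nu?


Poisson's ratio: nu = lateral strain / axial strain
  nu = 0.000151 / 0.000739 = 0.2043

0.2043


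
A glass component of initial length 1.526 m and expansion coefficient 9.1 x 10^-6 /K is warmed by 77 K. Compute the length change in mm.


Thermal expansion formula: dL = alpha * L0 * dT
  dL = (9.1 x 10^-6) * 1.526 * 77 = 0.00106927 m
Convert to mm: 0.00106927 * 1000 = 1.0693 mm

1.0693 mm


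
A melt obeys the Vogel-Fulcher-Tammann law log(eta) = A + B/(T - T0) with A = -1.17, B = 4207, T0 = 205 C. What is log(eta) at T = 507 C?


VFT equation: log(eta) = A + B / (T - T0)
  T - T0 = 507 - 205 = 302
  B / (T - T0) = 4207 / 302 = 13.93
  log(eta) = -1.17 + 13.93 = 12.76

12.76


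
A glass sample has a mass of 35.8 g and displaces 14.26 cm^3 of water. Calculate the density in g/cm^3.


Use the definition of density:
  rho = mass / volume
  rho = 35.8 / 14.26 = 2.511 g/cm^3

2.511 g/cm^3


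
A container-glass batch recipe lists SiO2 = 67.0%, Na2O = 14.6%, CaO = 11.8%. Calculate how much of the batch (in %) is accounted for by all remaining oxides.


Sum the three major oxides:
  SiO2 + Na2O + CaO = 67.0 + 14.6 + 11.8 = 93.4%
Subtract from 100%:
  Others = 100 - 93.4 = 6.6%

6.6%


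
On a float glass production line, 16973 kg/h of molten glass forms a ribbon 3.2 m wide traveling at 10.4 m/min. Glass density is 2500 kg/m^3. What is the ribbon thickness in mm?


Ribbon cross-section from mass balance:
  Volume rate = throughput / density = 16973 / 2500 = 6.7892 m^3/h
  thickness = volume rate / (speed * 60 * width), i.e.
  thickness = throughput / (60 * speed * width * density) * 1000
  thickness = 16973 / (60 * 10.4 * 3.2 * 2500) * 1000 = 3.4 mm

3.4 mm


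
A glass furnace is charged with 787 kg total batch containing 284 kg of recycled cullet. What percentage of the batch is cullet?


Cullet ratio = (cullet mass / total batch mass) * 100
  Ratio = 284 / 787 * 100 = 36.09%

36.09%


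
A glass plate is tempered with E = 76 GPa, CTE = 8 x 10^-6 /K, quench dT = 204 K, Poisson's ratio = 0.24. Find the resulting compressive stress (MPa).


Tempering stress: sigma = E * alpha * dT / (1 - nu)
  E (MPa) = 76 * 1000 = 76000
  Numerator = 76000 * (8 x 10^-6) * 204 = 124.032
  Denominator = 1 - 0.24 = 0.76
  sigma = 124.032 / 0.76 = 163.2 MPa

163.2 MPa


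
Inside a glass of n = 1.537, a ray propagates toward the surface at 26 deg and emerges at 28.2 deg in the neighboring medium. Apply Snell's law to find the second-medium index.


Apply Snell's law: n1 * sin(theta1) = n2 * sin(theta2)
  n2 = n1 * sin(theta1) / sin(theta2)
  sin(26) = 0.438371
  sin(28.2) = 0.472551
  n2 = 1.537 * 0.438371 / 0.472551 = 1.4258

1.4258


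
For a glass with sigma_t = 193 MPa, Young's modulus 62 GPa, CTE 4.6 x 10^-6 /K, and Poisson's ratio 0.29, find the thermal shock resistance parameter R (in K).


Thermal shock resistance: R = sigma * (1 - nu) / (E * alpha)
  Numerator = 193 * (1 - 0.29) = 137.03
  Denominator = 62 * 1000 * (4.6 x 10^-6) = 0.2852
  R = 137.03 / 0.2852 = 480.5 K

480.5 K


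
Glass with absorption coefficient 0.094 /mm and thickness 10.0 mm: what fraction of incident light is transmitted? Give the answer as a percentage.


Beer-Lambert law: T = exp(-alpha * thickness)
  exponent = -0.094 * 10.0 = -0.94
  T = exp(-0.94) = 0.3906
  Percentage = 0.3906 * 100 = 39.06%

39.06%


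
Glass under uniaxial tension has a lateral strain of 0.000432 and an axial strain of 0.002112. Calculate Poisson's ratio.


Poisson's ratio: nu = lateral strain / axial strain
  nu = 0.000432 / 0.002112 = 0.2045

0.2045


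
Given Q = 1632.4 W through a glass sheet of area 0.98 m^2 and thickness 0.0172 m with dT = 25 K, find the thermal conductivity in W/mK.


Fourier's law rearranged: k = Q * t / (A * dT)
  Numerator = 1632.4 * 0.0172 = 28.07728
  Denominator = 0.98 * 25 = 24.5
  k = 28.07728 / 24.5 = 1.146 W/mK

1.146 W/mK


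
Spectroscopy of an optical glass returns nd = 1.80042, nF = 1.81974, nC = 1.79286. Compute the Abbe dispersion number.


Abbe number formula: Vd = (nd - 1) / (nF - nC)
  nd - 1 = 1.80042 - 1 = 0.80042
  nF - nC = 1.81974 - 1.79286 = 0.02688
  Vd = 0.80042 / 0.02688 = 29.78

29.78


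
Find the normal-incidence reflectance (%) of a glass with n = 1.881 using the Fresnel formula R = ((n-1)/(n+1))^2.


Fresnel reflectance at normal incidence:
  R = ((n - 1)/(n + 1))^2
  (n - 1)/(n + 1) = (1.881 - 1)/(1.881 + 1) = 0.305797
  R = 0.305797^2 = 0.0935118
  R(%) = 0.0935118 * 100 = 9.351%

9.351%


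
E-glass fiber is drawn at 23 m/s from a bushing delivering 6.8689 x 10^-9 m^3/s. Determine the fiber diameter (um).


Cross-sectional area from continuity:
  A = Q / v = 6.8689 x 10^-9 / 23 = 2.986478 x 10^-10 m^2
Diameter from circular cross-section:
  d = sqrt(4A / pi) * 10^6 (m -> um)
  d = sqrt(4 * 2.986478 x 10^-10 / pi) * 10^6 = 19.5 um

19.5 um


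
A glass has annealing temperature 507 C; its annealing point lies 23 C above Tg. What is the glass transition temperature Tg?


Rearrange T_anneal = Tg + offset for Tg:
  Tg = T_anneal - offset = 507 - 23 = 484 C

484 C


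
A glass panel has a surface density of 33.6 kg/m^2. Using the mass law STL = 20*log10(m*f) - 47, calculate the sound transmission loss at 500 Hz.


Mass law: STL = 20 * log10(m * f) - 47
  m * f = 33.6 * 500 = 16800
  log10(16800) = 4.22531
  STL = 20 * 4.22531 - 47 = 84.5062 - 47 = 37.5 dB

37.5 dB


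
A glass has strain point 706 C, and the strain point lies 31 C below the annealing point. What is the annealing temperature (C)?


T_anneal = T_strain + gap:
  T_anneal = 706 + 31 = 737 C

737 C


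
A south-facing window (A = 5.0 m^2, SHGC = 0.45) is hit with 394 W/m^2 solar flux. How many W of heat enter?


Solar heat gain: Q = Area * SHGC * Irradiance
  Q = 5.0 * 0.45 * 394 = 886.5 W

886.5 W


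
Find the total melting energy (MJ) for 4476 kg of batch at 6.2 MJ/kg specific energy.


Total energy = mass * specific energy
  E = 4476 * 6.2 = 27751.2 MJ

27751.2 MJ


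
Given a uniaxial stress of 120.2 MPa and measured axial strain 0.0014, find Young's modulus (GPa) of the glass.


Young's modulus: E = stress / strain
  E = 120.2 MPa / 0.0014 = 85857.14 MPa
Convert to GPa: 85857.14 / 1000 = 85.86 GPa

85.86 GPa


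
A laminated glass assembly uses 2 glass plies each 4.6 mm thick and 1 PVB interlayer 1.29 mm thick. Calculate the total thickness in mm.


Total thickness = glass contribution + PVB contribution
  Glass: 2 * 4.6 = 9.2 mm
  PVB: 1 * 1.29 = 1.29 mm
  Total = 9.2 + 1.29 = 10.49 mm

10.49 mm


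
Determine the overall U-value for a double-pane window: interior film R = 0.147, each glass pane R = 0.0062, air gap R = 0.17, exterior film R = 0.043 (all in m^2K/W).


Total thermal resistance (series):
  R_total = R_in + R_glass + R_air + R_glass + R_out
  R_total = 0.147 + 0.0062 + 0.17 + 0.0062 + 0.043 = 0.3724 m^2K/W
U-value = 1 / R_total = 1 / 0.3724 = 2.685 W/m^2K

2.685 W/m^2K


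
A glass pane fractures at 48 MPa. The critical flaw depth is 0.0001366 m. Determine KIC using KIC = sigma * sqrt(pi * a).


Fracture toughness: KIC = sigma * sqrt(pi * a)
  pi * a = pi * 0.0001366 = 0.000429142
  sqrt(pi * a) = 0.020716
  KIC = 48 * 0.020716 = 0.994 MPa*sqrt(m)

0.994 MPa*sqrt(m)


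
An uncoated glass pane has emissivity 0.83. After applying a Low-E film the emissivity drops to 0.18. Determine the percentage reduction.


Percentage reduction = (1 - coated/uncoated) * 100
  Ratio = 0.18 / 0.83 = 0.2169
  Reduction = (1 - 0.2169) * 100 = 78.3%

78.3%


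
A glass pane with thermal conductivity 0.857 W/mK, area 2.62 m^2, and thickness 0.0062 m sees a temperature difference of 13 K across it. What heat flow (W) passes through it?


Fourier's law: Q = k * A * dT / t
  Q = 0.857 * 2.62 * 13 / 0.0062
  Q = 29.18942 / 0.0062 = 4708 W

4708 W


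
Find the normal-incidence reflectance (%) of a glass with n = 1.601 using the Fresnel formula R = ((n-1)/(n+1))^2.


Fresnel reflectance at normal incidence:
  R = ((n - 1)/(n + 1))^2
  (n - 1)/(n + 1) = (1.601 - 1)/(1.601 + 1) = 0.231065
  R = 0.231065^2 = 0.053391
  R(%) = 0.053391 * 100 = 5.339%

5.339%


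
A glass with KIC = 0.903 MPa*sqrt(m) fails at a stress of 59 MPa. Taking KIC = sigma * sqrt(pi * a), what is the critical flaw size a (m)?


Rearrange KIC = sigma * sqrt(pi * a):
  sqrt(pi * a) = KIC / sigma
  sqrt(pi * a) = 0.903 / 59 = 0.015305
  a = (KIC / sigma)^2 / pi
  a = 0.015305^2 / pi = 0.0000746 m

0.0000746 m


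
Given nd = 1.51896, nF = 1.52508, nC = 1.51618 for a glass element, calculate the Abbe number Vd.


Abbe number formula: Vd = (nd - 1) / (nF - nC)
  nd - 1 = 1.51896 - 1 = 0.51896
  nF - nC = 1.52508 - 1.51618 = 0.0089
  Vd = 0.51896 / 0.0089 = 58.31

58.31


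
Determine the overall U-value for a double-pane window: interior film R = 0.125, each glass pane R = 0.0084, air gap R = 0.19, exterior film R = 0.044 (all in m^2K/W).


Total thermal resistance (series):
  R_total = R_in + R_glass + R_air + R_glass + R_out
  R_total = 0.125 + 0.0084 + 0.19 + 0.0084 + 0.044 = 0.3758 m^2K/W
U-value = 1 / R_total = 1 / 0.3758 = 2.661 W/m^2K

2.661 W/m^2K


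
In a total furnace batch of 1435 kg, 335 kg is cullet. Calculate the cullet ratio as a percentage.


Cullet ratio = (cullet mass / total batch mass) * 100
  Ratio = 335 / 1435 * 100 = 23.34%

23.34%


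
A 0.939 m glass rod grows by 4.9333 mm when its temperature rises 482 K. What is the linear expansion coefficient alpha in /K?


Rearrange dL = alpha * L0 * dT for alpha:
  alpha = dL / (L0 * dT)
  alpha = (4.9333 / 1000) / (0.939 * 482) = 0.0000109 /K = 1.09 x 10^-5 /K

1.09 x 10^-5 /K


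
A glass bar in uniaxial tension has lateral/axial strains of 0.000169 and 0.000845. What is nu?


Poisson's ratio: nu = lateral strain / axial strain
  nu = 0.000169 / 0.000845 = 0.2

0.2


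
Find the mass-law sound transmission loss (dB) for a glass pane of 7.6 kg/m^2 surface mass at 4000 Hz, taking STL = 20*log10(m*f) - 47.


Mass law: STL = 20 * log10(m * f) - 47
  m * f = 7.6 * 4000 = 30400
  log10(30400) = 4.48287
  STL = 20 * 4.48287 - 47 = 89.6574 - 47 = 42.7 dB

42.7 dB


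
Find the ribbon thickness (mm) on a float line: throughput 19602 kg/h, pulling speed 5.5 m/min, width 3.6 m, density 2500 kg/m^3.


Ribbon cross-section from mass balance:
  Volume rate = throughput / density = 19602 / 2500 = 7.8408 m^3/h
  thickness = volume rate / (speed * 60 * width), i.e.
  thickness = throughput / (60 * speed * width * density) * 1000
  thickness = 19602 / (60 * 5.5 * 3.6 * 2500) * 1000 = 6.6 mm

6.6 mm


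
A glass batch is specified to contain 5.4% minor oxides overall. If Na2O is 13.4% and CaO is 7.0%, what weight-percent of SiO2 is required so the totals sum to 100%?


Known pieces sum to 100%:
  SiO2 = 100 - (others + Na2O + CaO)
  SiO2 = 100 - (5.4 + 13.4 + 7.0) = 74.2%

74.2%


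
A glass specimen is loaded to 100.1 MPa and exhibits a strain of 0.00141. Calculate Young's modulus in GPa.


Young's modulus: E = stress / strain
  E = 100.1 MPa / 0.00141 = 70992.91 MPa
Convert to GPa: 70992.91 / 1000 = 70.99 GPa

70.99 GPa


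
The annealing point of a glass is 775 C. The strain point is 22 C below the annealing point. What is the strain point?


Strain point = annealing point - difference:
  T_strain = 775 - 22 = 753 C

753 C


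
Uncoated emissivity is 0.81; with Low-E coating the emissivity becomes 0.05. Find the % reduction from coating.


Percentage reduction = (1 - coated/uncoated) * 100
  Ratio = 0.05 / 0.81 = 0.0617
  Reduction = (1 - 0.0617) * 100 = 93.8%

93.8%


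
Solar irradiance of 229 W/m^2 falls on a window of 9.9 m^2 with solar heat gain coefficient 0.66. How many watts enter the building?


Solar heat gain: Q = Area * SHGC * Irradiance
  Q = 9.9 * 0.66 * 229 = 1496.3 W

1496.3 W


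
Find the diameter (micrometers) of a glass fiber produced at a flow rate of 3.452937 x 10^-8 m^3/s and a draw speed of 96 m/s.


Cross-sectional area from continuity:
  A = Q / v = 3.452937 x 10^-8 / 96 = 3.596809 x 10^-10 m^2
Diameter from circular cross-section:
  d = sqrt(4A / pi) * 10^6 (m -> um)
  d = sqrt(4 * 3.596809 x 10^-10 / pi) * 10^6 = 21.4 um

21.4 um


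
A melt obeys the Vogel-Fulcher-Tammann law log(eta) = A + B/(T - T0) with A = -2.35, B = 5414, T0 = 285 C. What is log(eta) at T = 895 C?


VFT equation: log(eta) = A + B / (T - T0)
  T - T0 = 895 - 285 = 610
  B / (T - T0) = 5414 / 610 = 8.875
  log(eta) = -2.35 + 8.875 = 6.525

6.525


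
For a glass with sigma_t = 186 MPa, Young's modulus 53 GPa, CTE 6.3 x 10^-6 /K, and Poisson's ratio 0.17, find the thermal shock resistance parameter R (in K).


Thermal shock resistance: R = sigma * (1 - nu) / (E * alpha)
  Numerator = 186 * (1 - 0.17) = 154.38
  Denominator = 53 * 1000 * (6.3 x 10^-6) = 0.3339
  R = 154.38 / 0.3339 = 462.4 K

462.4 K


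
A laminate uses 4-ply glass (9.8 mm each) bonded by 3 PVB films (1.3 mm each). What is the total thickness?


Total thickness = glass contribution + PVB contribution
  Glass: 4 * 9.8 = 39.2 mm
  PVB: 3 * 1.3 = 3.9 mm
  Total = 39.2 + 3.9 = 43.1 mm

43.1 mm


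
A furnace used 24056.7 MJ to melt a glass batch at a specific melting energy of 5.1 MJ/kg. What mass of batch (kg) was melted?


Rearrange E = m * s for m:
  m = E / s
  m = 24056.7 / 5.1 = 4717.0 kg

4717.0 kg


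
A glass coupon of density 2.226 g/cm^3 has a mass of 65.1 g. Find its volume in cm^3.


Rearrange rho = m / V:
  V = m / rho
  V = 65.1 / 2.226 = 29.245 cm^3

29.245 cm^3


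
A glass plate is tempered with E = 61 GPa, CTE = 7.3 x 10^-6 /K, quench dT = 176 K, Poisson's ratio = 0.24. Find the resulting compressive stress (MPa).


Tempering stress: sigma = E * alpha * dT / (1 - nu)
  E (MPa) = 61 * 1000 = 61000
  Numerator = 61000 * (7.3 x 10^-6) * 176 = 78.3728
  Denominator = 1 - 0.24 = 0.76
  sigma = 78.3728 / 0.76 = 103.1 MPa

103.1 MPa


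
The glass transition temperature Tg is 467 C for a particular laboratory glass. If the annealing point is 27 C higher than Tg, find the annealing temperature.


The annealing temperature is Tg plus the offset:
  T_anneal = 467 + 27 = 494 C

494 C


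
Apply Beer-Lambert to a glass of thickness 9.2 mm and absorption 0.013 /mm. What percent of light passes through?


Beer-Lambert law: T = exp(-alpha * thickness)
  exponent = -0.013 * 9.2 = -0.1196
  T = exp(-0.1196) = 0.8873
  Percentage = 0.8873 * 100 = 88.73%

88.73%


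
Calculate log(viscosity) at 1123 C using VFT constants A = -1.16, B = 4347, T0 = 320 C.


VFT equation: log(eta) = A + B / (T - T0)
  T - T0 = 1123 - 320 = 803
  B / (T - T0) = 4347 / 803 = 5.413
  log(eta) = -1.16 + 5.413 = 4.253

4.253


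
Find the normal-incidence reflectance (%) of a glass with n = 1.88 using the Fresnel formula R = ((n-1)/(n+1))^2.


Fresnel reflectance at normal incidence:
  R = ((n - 1)/(n + 1))^2
  (n - 1)/(n + 1) = (1.88 - 1)/(1.88 + 1) = 0.305556
  R = 0.305556^2 = 0.0933645
  R(%) = 0.0933645 * 100 = 9.336%

9.336%


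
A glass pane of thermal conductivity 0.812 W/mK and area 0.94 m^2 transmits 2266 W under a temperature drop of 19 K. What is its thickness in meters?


Fourier's law: t = k * A * dT / Q
  t = 0.812 * 0.94 * 19 / 2266
  t = 14.50232 / 2266 = 0.0064 m

0.0064 m


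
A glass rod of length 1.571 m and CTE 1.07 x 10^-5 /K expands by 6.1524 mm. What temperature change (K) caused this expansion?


Rearrange dL = alpha * L0 * dT for dT:
  dT = dL / (alpha * L0)
  dL (m) = 6.1524 / 1000 = 0.0061524
  dT = 0.0061524 / ((1.07 x 10^-5) * 1.571) = 366.0 K

366.0 K


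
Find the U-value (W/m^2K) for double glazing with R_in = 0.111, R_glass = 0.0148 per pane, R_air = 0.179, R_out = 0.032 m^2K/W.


Total thermal resistance (series):
  R_total = R_in + R_glass + R_air + R_glass + R_out
  R_total = 0.111 + 0.0148 + 0.179 + 0.0148 + 0.032 = 0.3516 m^2K/W
U-value = 1 / R_total = 1 / 0.3516 = 2.844 W/m^2K

2.844 W/m^2K


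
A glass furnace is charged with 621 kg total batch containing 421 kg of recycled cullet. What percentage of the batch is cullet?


Cullet ratio = (cullet mass / total batch mass) * 100
  Ratio = 421 / 621 * 100 = 67.79%

67.79%


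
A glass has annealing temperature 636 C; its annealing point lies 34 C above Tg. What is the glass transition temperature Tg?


Rearrange T_anneal = Tg + offset for Tg:
  Tg = T_anneal - offset = 636 - 34 = 602 C

602 C


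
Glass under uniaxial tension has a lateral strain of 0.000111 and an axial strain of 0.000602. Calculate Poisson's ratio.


Poisson's ratio: nu = lateral strain / axial strain
  nu = 0.000111 / 0.000602 = 0.1844

0.1844


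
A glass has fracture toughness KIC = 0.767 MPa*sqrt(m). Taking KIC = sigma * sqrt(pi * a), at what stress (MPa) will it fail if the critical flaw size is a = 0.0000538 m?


Rearrange KIC = sigma * sqrt(pi * a):
  sigma = KIC / sqrt(pi * a)
  sqrt(pi * 0.0000538) = 0.013001
  sigma = 0.767 / 0.013001 = 59.0 MPa

59.0 MPa


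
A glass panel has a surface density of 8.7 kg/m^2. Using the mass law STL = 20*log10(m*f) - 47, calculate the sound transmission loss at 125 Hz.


Mass law: STL = 20 * log10(m * f) - 47
  m * f = 8.7 * 125 = 1087.5
  log10(1087.5) = 3.03643
  STL = 20 * 3.03643 - 47 = 60.7286 - 47 = 13.7 dB

13.7 dB


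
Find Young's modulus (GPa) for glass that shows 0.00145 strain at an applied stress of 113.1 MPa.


Young's modulus: E = stress / strain
  E = 113.1 MPa / 0.00145 = 78000 MPa
Convert to GPa: 78000 / 1000 = 78.0 GPa

78.0 GPa


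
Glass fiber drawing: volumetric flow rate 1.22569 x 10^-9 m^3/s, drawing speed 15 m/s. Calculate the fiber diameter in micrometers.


Cross-sectional area from continuity:
  A = Q / v = 1.22569 x 10^-9 / 15 = 8.171267 x 10^-11 m^2
Diameter from circular cross-section:
  d = sqrt(4A / pi) * 10^6 (m -> um)
  d = sqrt(4 * 8.171267 x 10^-11 / pi) * 10^6 = 10.2 um

10.2 um


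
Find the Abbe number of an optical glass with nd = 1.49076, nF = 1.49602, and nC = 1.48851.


Abbe number formula: Vd = (nd - 1) / (nF - nC)
  nd - 1 = 1.49076 - 1 = 0.49076
  nF - nC = 1.49602 - 1.48851 = 0.00751
  Vd = 0.49076 / 0.00751 = 65.35

65.35


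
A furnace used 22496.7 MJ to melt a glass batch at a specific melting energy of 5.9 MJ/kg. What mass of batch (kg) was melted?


Rearrange E = m * s for m:
  m = E / s
  m = 22496.7 / 5.9 = 3813.0 kg

3813.0 kg


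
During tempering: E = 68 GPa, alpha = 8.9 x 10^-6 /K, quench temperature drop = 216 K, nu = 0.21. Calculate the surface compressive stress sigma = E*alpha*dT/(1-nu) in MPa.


Tempering stress: sigma = E * alpha * dT / (1 - nu)
  E (MPa) = 68 * 1000 = 68000
  Numerator = 68000 * (8.9 x 10^-6) * 216 = 130.7232
  Denominator = 1 - 0.21 = 0.79
  sigma = 130.7232 / 0.79 = 165.5 MPa

165.5 MPa


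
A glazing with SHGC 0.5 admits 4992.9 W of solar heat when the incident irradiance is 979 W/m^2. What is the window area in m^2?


Rearrange Q = Area * SHGC * Irradiance:
  Area = Q / (SHGC * Irradiance)
  Area = 4992.9 / (0.5 * 979) = 10.2 m^2

10.2 m^2


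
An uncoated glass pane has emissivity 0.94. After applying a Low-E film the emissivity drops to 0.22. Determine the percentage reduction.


Percentage reduction = (1 - coated/uncoated) * 100
  Ratio = 0.22 / 0.94 = 0.234
  Reduction = (1 - 0.234) * 100 = 76.6%

76.6%


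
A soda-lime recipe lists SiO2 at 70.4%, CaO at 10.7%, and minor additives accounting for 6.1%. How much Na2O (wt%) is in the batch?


Pieces sum to 100%:
  Na2O = 100 - (SiO2 + CaO + others)
  Na2O = 100 - (70.4 + 10.7 + 6.1) = 12.8%

12.8%


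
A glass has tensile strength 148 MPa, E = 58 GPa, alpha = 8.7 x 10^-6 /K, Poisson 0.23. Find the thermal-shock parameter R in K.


Thermal shock resistance: R = sigma * (1 - nu) / (E * alpha)
  Numerator = 148 * (1 - 0.23) = 113.96
  Denominator = 58 * 1000 * (8.7 x 10^-6) = 0.5046
  R = 113.96 / 0.5046 = 225.8 K

225.8 K


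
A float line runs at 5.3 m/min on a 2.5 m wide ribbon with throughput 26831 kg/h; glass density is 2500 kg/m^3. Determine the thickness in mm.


Ribbon cross-section from mass balance:
  Volume rate = throughput / density = 26831 / 2500 = 10.7324 m^3/h
  thickness = volume rate / (speed * 60 * width), i.e.
  thickness = throughput / (60 * speed * width * density) * 1000
  thickness = 26831 / (60 * 5.3 * 2.5 * 2500) * 1000 = 13.5 mm

13.5 mm


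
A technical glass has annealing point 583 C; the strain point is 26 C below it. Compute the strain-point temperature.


Strain point = annealing point - difference:
  T_strain = 583 - 26 = 557 C

557 C


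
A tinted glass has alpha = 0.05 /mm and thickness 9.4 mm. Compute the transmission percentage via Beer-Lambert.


Beer-Lambert law: T = exp(-alpha * thickness)
  exponent = -0.05 * 9.4 = -0.47
  T = exp(-0.47) = 0.625
  Percentage = 0.625 * 100 = 62.5%

62.5%


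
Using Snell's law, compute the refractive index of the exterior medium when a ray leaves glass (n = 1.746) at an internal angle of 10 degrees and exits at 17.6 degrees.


Apply Snell's law: n1 * sin(theta1) = n2 * sin(theta2)
  n2 = n1 * sin(theta1) / sin(theta2)
  sin(10) = 0.173648
  sin(17.6) = 0.30237
  n2 = 1.746 * 0.173648 / 0.30237 = 1.0027

1.0027


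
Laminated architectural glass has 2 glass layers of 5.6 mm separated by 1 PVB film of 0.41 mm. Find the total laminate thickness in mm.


Total thickness = glass contribution + PVB contribution
  Glass: 2 * 5.6 = 11.2 mm
  PVB: 1 * 0.41 = 0.41 mm
  Total = 11.2 + 0.41 = 11.61 mm

11.61 mm


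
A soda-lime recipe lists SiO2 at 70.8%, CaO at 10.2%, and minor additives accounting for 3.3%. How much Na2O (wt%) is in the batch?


Pieces sum to 100%:
  Na2O = 100 - (SiO2 + CaO + others)
  Na2O = 100 - (70.8 + 10.2 + 3.3) = 15.7%

15.7%


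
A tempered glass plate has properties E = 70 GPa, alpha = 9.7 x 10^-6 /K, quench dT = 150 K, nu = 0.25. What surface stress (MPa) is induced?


Tempering stress: sigma = E * alpha * dT / (1 - nu)
  E (MPa) = 70 * 1000 = 70000
  Numerator = 70000 * (9.7 x 10^-6) * 150 = 101.85
  Denominator = 1 - 0.25 = 0.75
  sigma = 101.85 / 0.75 = 135.8 MPa

135.8 MPa


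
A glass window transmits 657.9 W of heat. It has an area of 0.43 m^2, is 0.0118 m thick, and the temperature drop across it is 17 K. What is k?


Fourier's law rearranged: k = Q * t / (A * dT)
  Numerator = 657.9 * 0.0118 = 7.76322
  Denominator = 0.43 * 17 = 7.31
  k = 7.76322 / 7.31 = 1.062 W/mK

1.062 W/mK


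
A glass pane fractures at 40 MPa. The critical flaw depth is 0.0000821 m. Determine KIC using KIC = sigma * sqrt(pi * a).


Fracture toughness: KIC = sigma * sqrt(pi * a)
  pi * a = pi * 0.0000821 = 0.000257925
  sqrt(pi * a) = 0.01606
  KIC = 40 * 0.01606 = 0.642 MPa*sqrt(m)

0.642 MPa*sqrt(m)


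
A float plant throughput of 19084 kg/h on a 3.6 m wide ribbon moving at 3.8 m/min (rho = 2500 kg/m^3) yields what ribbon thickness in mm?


Ribbon cross-section from mass balance:
  Volume rate = throughput / density = 19084 / 2500 = 7.6336 m^3/h
  thickness = volume rate / (speed * 60 * width), i.e.
  thickness = throughput / (60 * speed * width * density) * 1000
  thickness = 19084 / (60 * 3.8 * 3.6 * 2500) * 1000 = 9.3 mm

9.3 mm


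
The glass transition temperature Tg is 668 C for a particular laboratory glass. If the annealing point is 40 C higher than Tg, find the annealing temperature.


The annealing temperature is Tg plus the offset:
  T_anneal = 668 + 40 = 708 C

708 C


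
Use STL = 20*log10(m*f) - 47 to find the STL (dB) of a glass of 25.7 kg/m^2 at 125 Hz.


Mass law: STL = 20 * log10(m * f) - 47
  m * f = 25.7 * 125 = 3212.5
  log10(3212.5) = 3.50684
  STL = 20 * 3.50684 - 47 = 70.1368 - 47 = 23.1 dB

23.1 dB


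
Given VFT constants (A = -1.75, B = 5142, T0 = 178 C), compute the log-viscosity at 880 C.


VFT equation: log(eta) = A + B / (T - T0)
  T - T0 = 880 - 178 = 702
  B / (T - T0) = 5142 / 702 = 7.325
  log(eta) = -1.75 + 7.325 = 5.575

5.575


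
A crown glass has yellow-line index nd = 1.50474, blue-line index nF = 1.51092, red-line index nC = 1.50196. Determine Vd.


Abbe number formula: Vd = (nd - 1) / (nF - nC)
  nd - 1 = 1.50474 - 1 = 0.50474
  nF - nC = 1.51092 - 1.50196 = 0.00896
  Vd = 0.50474 / 0.00896 = 56.33

56.33


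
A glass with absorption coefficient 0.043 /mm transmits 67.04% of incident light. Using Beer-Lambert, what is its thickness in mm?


Rearrange T = exp(-alpha * thickness):
  thickness = -ln(T) / alpha
  T = 67.04/100 = 0.6704
  ln(T) = -0.39988
  -ln(T) = 0.39988
  thickness = 0.39988 / 0.043 = 9.3 mm

9.3 mm


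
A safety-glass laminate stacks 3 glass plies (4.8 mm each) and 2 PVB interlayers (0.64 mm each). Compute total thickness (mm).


Total thickness = glass contribution + PVB contribution
  Glass: 3 * 4.8 = 14.4 mm
  PVB: 2 * 0.64 = 1.28 mm
  Total = 14.4 + 1.28 = 15.68 mm

15.68 mm


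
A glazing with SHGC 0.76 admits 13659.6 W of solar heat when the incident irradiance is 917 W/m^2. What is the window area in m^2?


Rearrange Q = Area * SHGC * Irradiance:
  Area = Q / (SHGC * Irradiance)
  Area = 13659.6 / (0.76 * 917) = 19.6 m^2

19.6 m^2


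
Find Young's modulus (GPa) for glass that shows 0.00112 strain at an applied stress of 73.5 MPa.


Young's modulus: E = stress / strain
  E = 73.5 MPa / 0.00112 = 65625 MPa
Convert to GPa: 65625 / 1000 = 65.62 GPa

65.62 GPa


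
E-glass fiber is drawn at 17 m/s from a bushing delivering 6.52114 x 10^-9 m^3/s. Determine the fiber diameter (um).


Cross-sectional area from continuity:
  A = Q / v = 6.52114 x 10^-9 / 17 = 3.835965 x 10^-10 m^2
Diameter from circular cross-section:
  d = sqrt(4A / pi) * 10^6 (m -> um)
  d = sqrt(4 * 3.835965 x 10^-10 / pi) * 10^6 = 22.1 um

22.1 um


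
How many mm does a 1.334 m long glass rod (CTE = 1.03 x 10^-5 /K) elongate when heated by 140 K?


Thermal expansion formula: dL = alpha * L0 * dT
  dL = (1.03 x 10^-5) * 1.334 * 140 = 0.00192363 m
Convert to mm: 0.00192363 * 1000 = 1.9236 mm

1.9236 mm


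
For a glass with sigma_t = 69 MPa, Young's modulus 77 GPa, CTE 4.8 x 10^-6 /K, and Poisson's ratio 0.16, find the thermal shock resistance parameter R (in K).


Thermal shock resistance: R = sigma * (1 - nu) / (E * alpha)
  Numerator = 69 * (1 - 0.16) = 57.96
  Denominator = 77 * 1000 * (4.8 x 10^-6) = 0.3696
  R = 57.96 / 0.3696 = 156.8 K

156.8 K


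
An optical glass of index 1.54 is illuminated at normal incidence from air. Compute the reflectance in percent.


Fresnel reflectance at normal incidence:
  R = ((n - 1)/(n + 1))^2
  (n - 1)/(n + 1) = (1.54 - 1)/(1.54 + 1) = 0.212598
  R = 0.212598^2 = 0.0451979
  R(%) = 0.0451979 * 100 = 4.52%

4.52%


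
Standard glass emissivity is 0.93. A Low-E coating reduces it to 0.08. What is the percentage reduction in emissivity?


Percentage reduction = (1 - coated/uncoated) * 100
  Ratio = 0.08 / 0.93 = 0.086
  Reduction = (1 - 0.086) * 100 = 91.4%

91.4%


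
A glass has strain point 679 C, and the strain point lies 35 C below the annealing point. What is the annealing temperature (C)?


T_anneal = T_strain + gap:
  T_anneal = 679 + 35 = 714 C

714 C


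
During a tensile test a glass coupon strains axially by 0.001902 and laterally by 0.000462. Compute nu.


Poisson's ratio: nu = lateral strain / axial strain
  nu = 0.000462 / 0.001902 = 0.2429

0.2429


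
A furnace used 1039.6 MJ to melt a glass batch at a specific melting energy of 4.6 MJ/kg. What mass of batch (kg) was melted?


Rearrange E = m * s for m:
  m = E / s
  m = 1039.6 / 4.6 = 226.0 kg

226.0 kg


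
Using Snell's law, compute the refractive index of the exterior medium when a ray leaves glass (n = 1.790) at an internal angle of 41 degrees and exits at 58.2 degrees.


Apply Snell's law: n1 * sin(theta1) = n2 * sin(theta2)
  n2 = n1 * sin(theta1) / sin(theta2)
  sin(41) = 0.656059
  sin(58.2) = 0.849893
  n2 = 1.790 * 0.656059 / 0.849893 = 1.3818

1.3818


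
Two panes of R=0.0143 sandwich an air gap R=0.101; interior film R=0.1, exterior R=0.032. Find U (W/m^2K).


Total thermal resistance (series):
  R_total = R_in + R_glass + R_air + R_glass + R_out
  R_total = 0.1 + 0.0143 + 0.101 + 0.0143 + 0.032 = 0.2616 m^2K/W
U-value = 1 / R_total = 1 / 0.2616 = 3.823 W/m^2K

3.823 W/m^2K


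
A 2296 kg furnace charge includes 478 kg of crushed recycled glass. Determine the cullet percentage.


Cullet ratio = (cullet mass / total batch mass) * 100
  Ratio = 478 / 2296 * 100 = 20.82%

20.82%


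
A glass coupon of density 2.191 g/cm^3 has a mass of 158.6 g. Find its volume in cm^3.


Rearrange rho = m / V:
  V = m / rho
  V = 158.6 / 2.191 = 72.387 cm^3

72.387 cm^3


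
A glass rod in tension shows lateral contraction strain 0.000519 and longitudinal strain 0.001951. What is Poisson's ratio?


Poisson's ratio: nu = lateral strain / axial strain
  nu = 0.000519 / 0.001951 = 0.266

0.266


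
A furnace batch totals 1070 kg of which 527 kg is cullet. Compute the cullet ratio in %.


Cullet ratio = (cullet mass / total batch mass) * 100
  Ratio = 527 / 1070 * 100 = 49.25%

49.25%


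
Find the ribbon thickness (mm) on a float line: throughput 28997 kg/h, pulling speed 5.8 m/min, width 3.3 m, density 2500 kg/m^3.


Ribbon cross-section from mass balance:
  Volume rate = throughput / density = 28997 / 2500 = 11.5988 m^3/h
  thickness = volume rate / (speed * 60 * width), i.e.
  thickness = throughput / (60 * speed * width * density) * 1000
  thickness = 28997 / (60 * 5.8 * 3.3 * 2500) * 1000 = 10.1 mm

10.1 mm


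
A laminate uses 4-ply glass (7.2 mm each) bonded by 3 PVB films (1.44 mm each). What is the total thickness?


Total thickness = glass contribution + PVB contribution
  Glass: 4 * 7.2 = 28.8 mm
  PVB: 3 * 1.44 = 4.32 mm
  Total = 28.8 + 4.32 = 33.12 mm

33.12 mm


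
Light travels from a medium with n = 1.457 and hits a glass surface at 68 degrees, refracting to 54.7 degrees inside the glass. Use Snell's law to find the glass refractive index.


Apply Snell's law: n1 * sin(theta1) = n2 * sin(theta2)
  n2 = n1 * sin(theta1) / sin(theta2)
  sin(68) = 0.927184
  sin(54.7) = 0.816138
  n2 = 1.457 * 0.927184 / 0.816138 = 1.6552

1.6552


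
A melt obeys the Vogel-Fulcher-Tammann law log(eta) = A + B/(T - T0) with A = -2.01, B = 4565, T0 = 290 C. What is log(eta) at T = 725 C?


VFT equation: log(eta) = A + B / (T - T0)
  T - T0 = 725 - 290 = 435
  B / (T - T0) = 4565 / 435 = 10.494
  log(eta) = -2.01 + 10.494 = 8.484

8.484


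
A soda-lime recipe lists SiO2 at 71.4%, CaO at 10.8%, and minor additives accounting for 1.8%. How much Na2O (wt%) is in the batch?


Pieces sum to 100%:
  Na2O = 100 - (SiO2 + CaO + others)
  Na2O = 100 - (71.4 + 10.8 + 1.8) = 16.0%

16.0%


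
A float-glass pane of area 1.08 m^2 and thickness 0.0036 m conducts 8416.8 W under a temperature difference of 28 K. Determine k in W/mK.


Fourier's law rearranged: k = Q * t / (A * dT)
  Numerator = 8416.8 * 0.0036 = 30.30048
  Denominator = 1.08 * 28 = 30.24
  k = 30.30048 / 30.24 = 1.002 W/mK

1.002 W/mK
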